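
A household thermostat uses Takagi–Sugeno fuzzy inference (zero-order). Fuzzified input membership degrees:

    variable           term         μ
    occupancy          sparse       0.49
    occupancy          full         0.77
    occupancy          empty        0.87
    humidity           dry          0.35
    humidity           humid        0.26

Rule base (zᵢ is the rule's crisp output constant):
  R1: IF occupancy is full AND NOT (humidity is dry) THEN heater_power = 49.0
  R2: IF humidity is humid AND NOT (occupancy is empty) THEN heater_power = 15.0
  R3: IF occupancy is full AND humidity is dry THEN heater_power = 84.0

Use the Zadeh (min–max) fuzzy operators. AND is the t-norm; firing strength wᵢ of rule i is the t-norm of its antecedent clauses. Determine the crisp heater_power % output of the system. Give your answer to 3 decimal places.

R1 (z=49.0): full=0.77, ¬dry=1−0.35=0.65; AND[min(a, b)] → w = 0.65
R2 (z=15.0): humid=0.26, ¬empty=1−0.87=0.13; AND[min(a, b)] → w = 0.13
R3 (z=84.0): full=0.77, dry=0.35; AND[min(a, b)] → w = 0.35
Weighted average = (0.65·49.0 + 0.13·15.0 + 0.35·84.0) / (0.65 + 0.13 + 0.35)
  = 63.2000 / 1.1300 = 55.929

55.929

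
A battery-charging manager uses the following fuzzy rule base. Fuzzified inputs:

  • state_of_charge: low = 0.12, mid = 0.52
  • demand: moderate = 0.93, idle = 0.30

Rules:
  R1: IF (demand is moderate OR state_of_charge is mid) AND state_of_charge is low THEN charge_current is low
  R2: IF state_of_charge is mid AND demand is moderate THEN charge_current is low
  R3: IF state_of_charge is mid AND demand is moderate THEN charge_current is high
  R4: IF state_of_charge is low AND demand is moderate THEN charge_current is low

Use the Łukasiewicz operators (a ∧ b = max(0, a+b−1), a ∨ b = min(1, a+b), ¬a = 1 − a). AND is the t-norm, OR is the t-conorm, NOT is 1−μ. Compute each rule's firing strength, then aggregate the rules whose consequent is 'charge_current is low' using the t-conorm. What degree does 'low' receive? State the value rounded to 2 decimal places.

0.62

R1: (moderate=0.93 OR mid=0.52) = 1.00; AND[max(0, a+b−1)] with low=0.12 → w = 0.12
R2: mid=0.52, moderate=0.93; AND[max(0, a+b−1)] → w = 0.45
R3: mid=0.52, moderate=0.93; AND[max(0, a+b−1)] → w = 0.45
R4: low=0.12, moderate=0.93; AND[max(0, a+b−1)] → w = 0.05
Rules with consequent 'low': {R1, R2, R4} → strengths 0.12, 0.45, 0.05
Aggregate via t-conorm [min(1, a+b)]: 0.62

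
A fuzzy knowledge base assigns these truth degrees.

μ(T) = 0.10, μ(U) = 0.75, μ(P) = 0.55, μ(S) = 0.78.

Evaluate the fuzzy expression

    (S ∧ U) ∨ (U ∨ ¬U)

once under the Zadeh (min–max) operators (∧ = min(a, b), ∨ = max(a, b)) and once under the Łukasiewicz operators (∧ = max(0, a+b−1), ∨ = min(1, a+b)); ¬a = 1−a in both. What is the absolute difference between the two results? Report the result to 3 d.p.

Under Zadeh (min–max):
  S ∧ U = min(a, b) on (0.78, 0.75) = 0.75
  ¬U = 1 − 0.75 = 0.25
  U ∨ ¬U = max(a, b) on (0.75, 0.25) = 0.75
  (S ∧ U) ∨ (U ∨ ¬U) = max(a, b) on (0.75, 0.75) = 0.75
  → value = 0.7500
Under Łukasiewicz:
  S ∧ U = max(0, a+b−1) on (0.78, 0.75) = 0.53
  ¬U = 1 − 0.75 = 0.25
  U ∨ ¬U = min(1, a+b) on (0.75, 0.25) = 1.00
  (S ∧ U) ∨ (U ∨ ¬U) = min(1, a+b) on (0.53, 1.00) = 1.00
  → value = 1.0000
|0.7500 − 1.0000| = 0.250

0.250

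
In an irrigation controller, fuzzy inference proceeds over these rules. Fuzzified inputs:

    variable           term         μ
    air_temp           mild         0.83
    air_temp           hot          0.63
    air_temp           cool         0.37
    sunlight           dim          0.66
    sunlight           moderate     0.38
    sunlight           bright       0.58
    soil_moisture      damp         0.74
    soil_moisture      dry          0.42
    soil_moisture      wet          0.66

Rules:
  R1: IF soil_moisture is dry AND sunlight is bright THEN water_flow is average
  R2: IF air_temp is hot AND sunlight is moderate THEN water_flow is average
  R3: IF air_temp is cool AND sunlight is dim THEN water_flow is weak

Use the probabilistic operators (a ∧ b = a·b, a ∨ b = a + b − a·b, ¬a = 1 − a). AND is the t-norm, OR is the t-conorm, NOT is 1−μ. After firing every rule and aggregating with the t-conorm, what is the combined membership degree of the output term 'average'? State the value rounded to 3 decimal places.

0.425

R1: dry=0.42, bright=0.58; AND[a·b] → w = 0.2436
R2: hot=0.63, moderate=0.38; AND[a·b] → w = 0.2394
R3: cool=0.37, dim=0.66; AND[a·b] → w = 0.2442
Rules with consequent 'average': {R1, R2} → strengths 0.2436, 0.2394
Aggregate via t-conorm [a + b − a·b]: 0.4247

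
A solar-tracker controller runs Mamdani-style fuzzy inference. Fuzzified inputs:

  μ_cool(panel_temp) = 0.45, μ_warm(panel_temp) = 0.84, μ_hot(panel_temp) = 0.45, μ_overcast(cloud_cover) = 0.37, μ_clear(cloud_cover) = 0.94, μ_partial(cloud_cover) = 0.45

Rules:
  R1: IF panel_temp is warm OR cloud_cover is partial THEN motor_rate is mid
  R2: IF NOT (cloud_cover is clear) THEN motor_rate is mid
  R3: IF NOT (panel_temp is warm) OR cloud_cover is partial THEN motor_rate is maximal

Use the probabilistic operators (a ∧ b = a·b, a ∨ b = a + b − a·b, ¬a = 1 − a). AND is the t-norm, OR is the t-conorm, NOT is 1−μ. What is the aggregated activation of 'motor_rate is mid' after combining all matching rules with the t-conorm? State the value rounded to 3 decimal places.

R1: warm=0.84, partial=0.45; OR[a + b − a·b] → w = 0.9120
R2: ¬clear=1−0.94=0.06 → w = 0.0600
R3: ¬warm=1−0.84=0.16, partial=0.45; OR[a + b − a·b] → w = 0.5380
Rules with consequent 'mid': {R1, R2} → strengths 0.9120, 0.0600
Aggregate via t-conorm [a + b − a·b]: 0.9173

0.917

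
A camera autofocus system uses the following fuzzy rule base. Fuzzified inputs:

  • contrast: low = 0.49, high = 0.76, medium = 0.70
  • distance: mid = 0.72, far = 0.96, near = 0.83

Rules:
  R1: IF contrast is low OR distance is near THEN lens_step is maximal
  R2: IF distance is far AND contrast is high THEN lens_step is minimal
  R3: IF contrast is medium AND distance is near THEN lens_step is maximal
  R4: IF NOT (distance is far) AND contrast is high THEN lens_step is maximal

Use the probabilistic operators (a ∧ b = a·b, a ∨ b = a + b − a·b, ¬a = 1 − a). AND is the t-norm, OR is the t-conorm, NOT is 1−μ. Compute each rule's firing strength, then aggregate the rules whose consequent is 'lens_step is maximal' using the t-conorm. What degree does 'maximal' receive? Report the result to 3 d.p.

0.965

R1: low=0.49, near=0.83; OR[a + b − a·b] → w = 0.9133
R2: far=0.96, high=0.76; AND[a·b] → w = 0.7296
R3: medium=0.70, near=0.83; AND[a·b] → w = 0.5810
R4: ¬far=1−0.96=0.04, high=0.76; AND[a·b] → w = 0.0304
Rules with consequent 'maximal': {R1, R3, R4} → strengths 0.9133, 0.5810, 0.0304
Aggregate via t-conorm [a + b − a·b]: 0.9648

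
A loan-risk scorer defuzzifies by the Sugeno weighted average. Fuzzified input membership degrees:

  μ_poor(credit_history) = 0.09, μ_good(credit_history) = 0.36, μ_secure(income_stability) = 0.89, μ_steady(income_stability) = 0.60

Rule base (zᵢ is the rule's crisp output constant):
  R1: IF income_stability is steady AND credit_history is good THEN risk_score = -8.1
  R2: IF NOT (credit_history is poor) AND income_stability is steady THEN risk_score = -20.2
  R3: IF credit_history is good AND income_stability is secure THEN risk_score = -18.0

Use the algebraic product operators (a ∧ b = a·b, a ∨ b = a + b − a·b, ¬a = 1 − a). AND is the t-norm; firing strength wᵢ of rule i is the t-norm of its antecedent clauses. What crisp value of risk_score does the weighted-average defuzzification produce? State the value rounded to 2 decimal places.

R1 (z=-8.1): steady=0.60, good=0.36; AND[a·b] → w = 0.2160
R2 (z=-20.2): ¬poor=1−0.09=0.91, steady=0.60; AND[a·b] → w = 0.5460
R3 (z=-18.0): good=0.36, secure=0.89; AND[a·b] → w = 0.3204
Weighted average = (0.2160·-8.1 + 0.5460·-20.2 + 0.3204·-18.0) / (0.2160 + 0.5460 + 0.3204)
  = -18.5460 / 1.0824 = -17.13

-17.13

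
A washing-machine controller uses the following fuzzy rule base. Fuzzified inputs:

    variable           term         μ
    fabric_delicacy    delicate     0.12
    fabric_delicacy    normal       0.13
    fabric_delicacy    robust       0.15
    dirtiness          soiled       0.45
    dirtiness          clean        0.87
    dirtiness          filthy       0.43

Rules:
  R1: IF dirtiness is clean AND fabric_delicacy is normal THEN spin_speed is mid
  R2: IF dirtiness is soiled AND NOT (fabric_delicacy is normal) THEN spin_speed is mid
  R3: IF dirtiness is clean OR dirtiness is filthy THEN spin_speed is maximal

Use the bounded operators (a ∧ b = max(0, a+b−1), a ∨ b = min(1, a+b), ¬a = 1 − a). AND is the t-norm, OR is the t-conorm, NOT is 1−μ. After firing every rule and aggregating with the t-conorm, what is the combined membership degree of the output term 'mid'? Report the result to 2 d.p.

R1: clean=0.87, normal=0.13; AND[max(0, a+b−1)] → w = 0.00
R2: soiled=0.45, ¬normal=1−0.13=0.87; AND[max(0, a+b−1)] → w = 0.32
R3: clean=0.87, filthy=0.43; OR[min(1, a+b)] → w = 1.00
Rules with consequent 'mid': {R1, R2} → strengths 0.00, 0.32
Aggregate via t-conorm [min(1, a+b)]: 0.32

0.32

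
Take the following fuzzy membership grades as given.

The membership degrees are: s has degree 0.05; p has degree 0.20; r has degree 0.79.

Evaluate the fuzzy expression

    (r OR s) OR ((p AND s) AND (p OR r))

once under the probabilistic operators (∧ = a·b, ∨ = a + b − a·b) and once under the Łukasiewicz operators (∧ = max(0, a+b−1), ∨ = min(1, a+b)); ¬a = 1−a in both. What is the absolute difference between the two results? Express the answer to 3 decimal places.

Under probabilistic:
  r OR s = a + b − a·b on (0.7900, 0.0500) = 0.8005
  p AND s = a·b on (0.2000, 0.0500) = 0.0100
  p OR r = a + b − a·b on (0.2000, 0.7900) = 0.8320
  (p AND s) AND (p OR r) = a·b on (0.0100, 0.8320) = 0.0083
  (r OR s) OR ((p AND s) AND (p OR r)) = a + b − a·b on (0.8005, 0.0083) = 0.8022
  → value = 0.8022
Under Łukasiewicz:
  r OR s = min(1, a+b) on (0.79, 0.05) = 0.84
  p AND s = max(0, a+b−1) on (0.20, 0.05) = 0.00
  p OR r = min(1, a+b) on (0.20, 0.79) = 0.99
  (p AND s) AND (p OR r) = max(0, a+b−1) on (0.00, 0.99) = 0.00
  (r OR s) OR ((p AND s) AND (p OR r)) = min(1, a+b) on (0.84, 0.00) = 0.84
  → value = 0.8400
|0.8022 − 0.8400| = 0.038

0.038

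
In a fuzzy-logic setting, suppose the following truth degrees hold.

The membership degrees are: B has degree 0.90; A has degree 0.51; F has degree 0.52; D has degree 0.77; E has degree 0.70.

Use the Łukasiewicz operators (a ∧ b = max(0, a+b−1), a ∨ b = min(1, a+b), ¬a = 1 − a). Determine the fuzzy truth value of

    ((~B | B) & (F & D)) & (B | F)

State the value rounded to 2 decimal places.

~B = 1 − 0.90 = 0.10
~B | B = min(1, a+b) on (0.10, 0.90) = 1.00
F & D = max(0, a+b−1) on (0.52, 0.77) = 0.29
(~B | B) & (F & D) = max(0, a+b−1) on (1.00, 0.29) = 0.29
B | F = min(1, a+b) on (0.90, 0.52) = 1.00
((~B | B) & (F & D)) & (B | F) = max(0, a+b−1) on (0.29, 1.00) = 0.29

0.29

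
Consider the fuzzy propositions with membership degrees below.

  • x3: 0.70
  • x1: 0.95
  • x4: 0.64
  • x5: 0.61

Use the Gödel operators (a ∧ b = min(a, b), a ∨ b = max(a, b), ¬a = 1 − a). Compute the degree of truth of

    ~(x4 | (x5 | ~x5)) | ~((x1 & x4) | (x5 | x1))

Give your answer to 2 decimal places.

~x5 = 1 − 0.61 = 0.39
x5 | ~x5 = max(a, b) on (0.61, 0.39) = 0.61
x4 | (x5 | ~x5) = max(a, b) on (0.64, 0.61) = 0.64
~(x4 | (x5 | ~x5)) = 1 − 0.64 = 0.36
x1 & x4 = min(a, b) on (0.95, 0.64) = 0.64
x5 | x1 = max(a, b) on (0.61, 0.95) = 0.95
(x1 & x4) | (x5 | x1) = max(a, b) on (0.64, 0.95) = 0.95
~((x1 & x4) | (x5 | x1)) = 1 − 0.95 = 0.05
~(x4 | (x5 | ~x5)) | ~((x1 & x4) | (x5 | x1)) = max(a, b) on (0.36, 0.05) = 0.36

0.36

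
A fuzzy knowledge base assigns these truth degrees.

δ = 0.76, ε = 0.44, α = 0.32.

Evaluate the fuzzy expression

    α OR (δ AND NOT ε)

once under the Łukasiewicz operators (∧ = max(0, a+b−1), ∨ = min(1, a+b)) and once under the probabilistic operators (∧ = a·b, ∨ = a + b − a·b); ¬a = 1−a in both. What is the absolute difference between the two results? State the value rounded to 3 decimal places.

0.031

Under Łukasiewicz:
  NOT ε = 1 − 0.44 = 0.56
  δ AND NOT ε = max(0, a+b−1) on (0.76, 0.56) = 0.32
  α OR (δ AND NOT ε) = min(1, a+b) on (0.32, 0.32) = 0.64
  → value = 0.6400
Under probabilistic:
  NOT ε = 1 − 0.4400 = 0.5600
  δ AND NOT ε = a·b on (0.7600, 0.5600) = 0.4256
  α OR (δ AND NOT ε) = a + b − a·b on (0.3200, 0.4256) = 0.6094
  → value = 0.6094
|0.6400 − 0.6094| = 0.031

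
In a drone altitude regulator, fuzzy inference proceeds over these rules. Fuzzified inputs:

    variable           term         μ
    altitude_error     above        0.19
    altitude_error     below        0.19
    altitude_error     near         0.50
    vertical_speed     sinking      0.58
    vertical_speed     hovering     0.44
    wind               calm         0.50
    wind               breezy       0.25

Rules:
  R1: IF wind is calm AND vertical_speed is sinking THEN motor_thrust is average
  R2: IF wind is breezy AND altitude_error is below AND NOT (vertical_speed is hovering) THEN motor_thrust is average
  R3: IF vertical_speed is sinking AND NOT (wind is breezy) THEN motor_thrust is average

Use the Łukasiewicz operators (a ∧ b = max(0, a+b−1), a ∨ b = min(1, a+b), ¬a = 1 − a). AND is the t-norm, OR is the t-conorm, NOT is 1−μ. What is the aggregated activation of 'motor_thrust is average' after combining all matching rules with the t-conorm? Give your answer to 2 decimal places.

0.41

R1: calm=0.50, sinking=0.58; AND[max(0, a+b−1)] → w = 0.08
R2: breezy=0.25, below=0.19, ¬hovering=1−0.44=0.56; AND[max(0, a+b−1)] → w = 0.00
R3: sinking=0.58, ¬breezy=1−0.25=0.75; AND[max(0, a+b−1)] → w = 0.33
Rules with consequent 'average': {R1, R2, R3} → strengths 0.08, 0.00, 0.33
Aggregate via t-conorm [min(1, a+b)]: 0.41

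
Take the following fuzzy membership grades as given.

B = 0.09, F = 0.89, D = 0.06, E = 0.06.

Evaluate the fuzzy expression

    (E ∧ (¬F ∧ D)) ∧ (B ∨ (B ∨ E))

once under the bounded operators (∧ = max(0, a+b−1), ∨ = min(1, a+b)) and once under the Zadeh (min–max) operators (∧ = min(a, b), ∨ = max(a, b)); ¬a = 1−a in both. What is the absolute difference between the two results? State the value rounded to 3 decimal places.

Under bounded:
  ¬F = 1 − 0.89 = 0.11
  ¬F ∧ D = max(0, a+b−1) on (0.11, 0.06) = 0.00
  E ∧ (¬F ∧ D) = max(0, a+b−1) on (0.06, 0.00) = 0.00
  B ∨ E = min(1, a+b) on (0.09, 0.06) = 0.15
  B ∨ (B ∨ E) = min(1, a+b) on (0.09, 0.15) = 0.24
  (E ∧ (¬F ∧ D)) ∧ (B ∨ (B ∨ E)) = max(0, a+b−1) on (0.00, 0.24) = 0.00
  → value = 0.0000
Under Zadeh (min–max):
  ¬F = 1 − 0.89 = 0.11
  ¬F ∧ D = min(a, b) on (0.11, 0.06) = 0.06
  E ∧ (¬F ∧ D) = min(a, b) on (0.06, 0.06) = 0.06
  B ∨ E = max(a, b) on (0.09, 0.06) = 0.09
  B ∨ (B ∨ E) = max(a, b) on (0.09, 0.09) = 0.09
  (E ∧ (¬F ∧ D)) ∧ (B ∨ (B ∨ E)) = min(a, b) on (0.06, 0.09) = 0.06
  → value = 0.0600
|0.0000 − 0.0600| = 0.060

0.060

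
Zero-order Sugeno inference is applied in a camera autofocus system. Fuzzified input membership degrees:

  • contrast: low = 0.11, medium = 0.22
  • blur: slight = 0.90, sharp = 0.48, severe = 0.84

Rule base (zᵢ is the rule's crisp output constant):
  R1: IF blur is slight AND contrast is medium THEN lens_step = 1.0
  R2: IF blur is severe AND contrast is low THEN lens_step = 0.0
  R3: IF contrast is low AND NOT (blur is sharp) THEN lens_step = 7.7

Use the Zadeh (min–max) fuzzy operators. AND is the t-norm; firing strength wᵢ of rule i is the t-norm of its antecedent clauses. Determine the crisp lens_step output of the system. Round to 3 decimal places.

R1 (z=1.0): slight=0.90, medium=0.22; AND[min(a, b)] → w = 0.22
R2 (z=0.0): severe=0.84, low=0.11; AND[min(a, b)] → w = 0.11
R3 (z=7.7): low=0.11, ¬sharp=1−0.48=0.52; AND[min(a, b)] → w = 0.11
Weighted average = (0.22·1.0 + 0.11·0.0 + 0.11·7.7) / (0.22 + 0.11 + 0.11)
  = 1.0670 / 0.4400 = 2.425

2.425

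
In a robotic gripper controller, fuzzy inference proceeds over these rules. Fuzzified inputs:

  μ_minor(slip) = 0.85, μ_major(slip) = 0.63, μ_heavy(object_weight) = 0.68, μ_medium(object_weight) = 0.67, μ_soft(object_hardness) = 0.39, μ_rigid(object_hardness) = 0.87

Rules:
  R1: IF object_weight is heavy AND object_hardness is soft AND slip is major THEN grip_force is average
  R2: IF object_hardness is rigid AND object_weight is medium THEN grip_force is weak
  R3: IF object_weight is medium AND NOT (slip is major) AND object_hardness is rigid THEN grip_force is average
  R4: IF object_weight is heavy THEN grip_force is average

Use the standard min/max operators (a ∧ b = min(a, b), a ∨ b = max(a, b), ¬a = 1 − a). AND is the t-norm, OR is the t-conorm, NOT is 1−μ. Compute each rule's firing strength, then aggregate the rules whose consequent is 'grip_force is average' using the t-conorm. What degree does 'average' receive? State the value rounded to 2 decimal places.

R1: heavy=0.68, soft=0.39, major=0.63; AND[min(a, b)] → w = 0.39
R2: rigid=0.87, medium=0.67; AND[min(a, b)] → w = 0.67
R3: medium=0.67, ¬major=1−0.63=0.37, rigid=0.87; AND[min(a, b)] → w = 0.37
R4: heavy=0.68 → w = 0.68
Rules with consequent 'average': {R1, R3, R4} → strengths 0.39, 0.37, 0.68
Aggregate via t-conorm [max(a, b)]: 0.68

0.68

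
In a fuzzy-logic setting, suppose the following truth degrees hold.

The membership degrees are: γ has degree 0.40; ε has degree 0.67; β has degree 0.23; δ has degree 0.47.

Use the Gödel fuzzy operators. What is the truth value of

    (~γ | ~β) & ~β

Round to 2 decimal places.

0.77

~γ = 1 − 0.40 = 0.60
~β = 1 − 0.23 = 0.77
~γ | ~β = max(a, b) on (0.60, 0.77) = 0.77
~β = 1 − 0.23 = 0.77
(~γ | ~β) & ~β = min(a, b) on (0.77, 0.77) = 0.77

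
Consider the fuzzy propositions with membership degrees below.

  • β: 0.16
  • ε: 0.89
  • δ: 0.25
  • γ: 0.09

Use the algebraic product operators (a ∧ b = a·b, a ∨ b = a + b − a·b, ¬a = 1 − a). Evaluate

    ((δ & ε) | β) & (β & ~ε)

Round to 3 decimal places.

0.006

δ & ε = a·b on (0.2500, 0.8900) = 0.2225
(δ & ε) | β = a + b − a·b on (0.2225, 0.1600) = 0.3469
~ε = 1 − 0.8900 = 0.1100
β & ~ε = a·b on (0.1600, 0.1100) = 0.0176
((δ & ε) | β) & (β & ~ε) = a·b on (0.3469, 0.0176) = 0.0061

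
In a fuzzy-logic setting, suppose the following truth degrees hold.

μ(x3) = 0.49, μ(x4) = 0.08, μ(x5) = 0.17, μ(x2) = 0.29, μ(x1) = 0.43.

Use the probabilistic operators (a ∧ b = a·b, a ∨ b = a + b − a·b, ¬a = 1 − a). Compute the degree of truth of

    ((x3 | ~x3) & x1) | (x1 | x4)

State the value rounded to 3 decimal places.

~x3 = 1 − 0.4900 = 0.5100
x3 | ~x3 = a + b − a·b on (0.4900, 0.5100) = 0.7501
(x3 | ~x3) & x1 = a·b on (0.7501, 0.4300) = 0.3225
x1 | x4 = a + b − a·b on (0.4300, 0.0800) = 0.4756
((x3 | ~x3) & x1) | (x1 | x4) = a + b − a·b on (0.3225, 0.4756) = 0.6447

0.645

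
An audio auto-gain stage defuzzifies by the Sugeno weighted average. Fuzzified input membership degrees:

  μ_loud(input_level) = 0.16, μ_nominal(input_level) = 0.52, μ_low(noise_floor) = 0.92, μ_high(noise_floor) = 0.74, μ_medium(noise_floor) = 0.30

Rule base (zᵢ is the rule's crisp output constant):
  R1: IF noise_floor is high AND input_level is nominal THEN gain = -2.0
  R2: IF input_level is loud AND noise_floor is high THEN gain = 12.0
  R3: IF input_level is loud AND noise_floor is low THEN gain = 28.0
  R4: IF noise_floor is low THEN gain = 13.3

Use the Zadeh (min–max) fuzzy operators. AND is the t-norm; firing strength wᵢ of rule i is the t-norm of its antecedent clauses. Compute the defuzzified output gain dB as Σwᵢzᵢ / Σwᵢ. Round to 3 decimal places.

9.998

R1 (z=-2.0): high=0.74, nominal=0.52; AND[min(a, b)] → w = 0.52
R2 (z=12.0): loud=0.16, high=0.74; AND[min(a, b)] → w = 0.16
R3 (z=28.0): loud=0.16, low=0.92; AND[min(a, b)] → w = 0.16
R4 (z=13.3): low=0.92 → w = 0.92
Weighted average = (0.52·-2.0 + 0.16·12.0 + 0.16·28.0 + 0.92·13.3) / (0.52 + 0.16 + 0.16 + 0.92)
  = 17.5960 / 1.7600 = 9.998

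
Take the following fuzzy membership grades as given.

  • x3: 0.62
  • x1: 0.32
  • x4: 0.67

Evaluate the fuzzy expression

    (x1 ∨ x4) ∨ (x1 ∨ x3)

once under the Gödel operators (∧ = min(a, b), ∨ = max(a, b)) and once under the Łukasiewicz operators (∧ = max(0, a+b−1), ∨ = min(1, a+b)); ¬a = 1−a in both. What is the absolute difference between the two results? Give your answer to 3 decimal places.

0.330

Under Gödel:
  x1 ∨ x4 = max(a, b) on (0.32, 0.67) = 0.67
  x1 ∨ x3 = max(a, b) on (0.32, 0.62) = 0.62
  (x1 ∨ x4) ∨ (x1 ∨ x3) = max(a, b) on (0.67, 0.62) = 0.67
  → value = 0.6700
Under Łukasiewicz:
  x1 ∨ x4 = min(1, a+b) on (0.32, 0.67) = 0.99
  x1 ∨ x3 = min(1, a+b) on (0.32, 0.62) = 0.94
  (x1 ∨ x4) ∨ (x1 ∨ x3) = min(1, a+b) on (0.99, 0.94) = 1.00
  → value = 1.0000
|0.6700 − 1.0000| = 0.330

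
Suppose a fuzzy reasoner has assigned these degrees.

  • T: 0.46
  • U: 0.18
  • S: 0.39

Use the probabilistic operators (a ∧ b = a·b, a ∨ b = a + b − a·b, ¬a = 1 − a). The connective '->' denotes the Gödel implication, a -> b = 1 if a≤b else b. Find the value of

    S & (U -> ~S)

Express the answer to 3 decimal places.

~S = 1 − 0.3900 = 0.6100
U -> ~S  [Gödel: 1 if a≤b else b] with a=0.1800, b=0.6100 → 1.0000
S & (U -> ~S) = a·b on (0.3900, 1.0000) = 0.3900

0.390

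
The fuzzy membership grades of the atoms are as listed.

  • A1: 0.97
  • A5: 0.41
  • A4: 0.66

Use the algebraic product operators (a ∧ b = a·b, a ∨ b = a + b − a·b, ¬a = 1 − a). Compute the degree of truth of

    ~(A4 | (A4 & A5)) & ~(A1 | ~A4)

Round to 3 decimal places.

0.005

A4 & A5 = a·b on (0.6600, 0.4100) = 0.2706
A4 | (A4 & A5) = a + b − a·b on (0.6600, 0.2706) = 0.7520
~(A4 | (A4 & A5)) = 1 − 0.7520 = 0.2480
~A4 = 1 − 0.6600 = 0.3400
A1 | ~A4 = a + b − a·b on (0.9700, 0.3400) = 0.9802
~(A1 | ~A4) = 1 − 0.9802 = 0.0198
~(A4 | (A4 & A5)) & ~(A1 | ~A4) = a·b on (0.2480, 0.0198) = 0.0049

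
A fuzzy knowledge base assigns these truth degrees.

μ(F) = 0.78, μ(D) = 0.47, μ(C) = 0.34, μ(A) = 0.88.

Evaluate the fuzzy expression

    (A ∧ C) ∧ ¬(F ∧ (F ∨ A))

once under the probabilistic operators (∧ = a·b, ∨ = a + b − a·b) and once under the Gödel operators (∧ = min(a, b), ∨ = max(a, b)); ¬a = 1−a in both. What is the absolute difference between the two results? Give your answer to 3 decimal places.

Under probabilistic:
  A ∧ C = a·b on (0.8800, 0.3400) = 0.2992
  F ∨ A = a + b − a·b on (0.7800, 0.8800) = 0.9736
  F ∧ (F ∨ A) = a·b on (0.7800, 0.9736) = 0.7594
  ¬(F ∧ (F ∨ A)) = 1 − 0.7594 = 0.2406
  (A ∧ C) ∧ ¬(F ∧ (F ∨ A)) = a·b on (0.2992, 0.2406) = 0.0720
  → value = 0.0720
Under Gödel:
  A ∧ C = min(a, b) on (0.88, 0.34) = 0.34
  F ∨ A = max(a, b) on (0.78, 0.88) = 0.88
  F ∧ (F ∨ A) = min(a, b) on (0.78, 0.88) = 0.78
  ¬(F ∧ (F ∨ A)) = 1 − 0.78 = 0.22
  (A ∧ C) ∧ ¬(F ∧ (F ∨ A)) = min(a, b) on (0.34, 0.22) = 0.22
  → value = 0.2200
|0.0720 − 0.2200| = 0.148

0.148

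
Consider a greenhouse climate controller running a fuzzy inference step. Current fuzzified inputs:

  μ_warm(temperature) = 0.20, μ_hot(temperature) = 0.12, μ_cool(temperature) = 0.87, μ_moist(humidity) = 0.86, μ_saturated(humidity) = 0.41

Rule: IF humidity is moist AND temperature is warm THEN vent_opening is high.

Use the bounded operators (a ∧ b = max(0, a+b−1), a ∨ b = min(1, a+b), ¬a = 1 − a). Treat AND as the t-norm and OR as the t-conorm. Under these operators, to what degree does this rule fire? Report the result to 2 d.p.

0.06

firing strength: moist=0.86, warm=0.20; AND[max(0, a+b−1)] → w = 0.06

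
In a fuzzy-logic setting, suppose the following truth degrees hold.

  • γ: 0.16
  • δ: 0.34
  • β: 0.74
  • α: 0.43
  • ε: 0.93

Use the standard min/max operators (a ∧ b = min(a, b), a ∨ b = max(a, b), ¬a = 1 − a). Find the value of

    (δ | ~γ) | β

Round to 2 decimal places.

~γ = 1 − 0.16 = 0.84
δ | ~γ = max(a, b) on (0.34, 0.84) = 0.84
(δ | ~γ) | β = max(a, b) on (0.84, 0.74) = 0.84

0.84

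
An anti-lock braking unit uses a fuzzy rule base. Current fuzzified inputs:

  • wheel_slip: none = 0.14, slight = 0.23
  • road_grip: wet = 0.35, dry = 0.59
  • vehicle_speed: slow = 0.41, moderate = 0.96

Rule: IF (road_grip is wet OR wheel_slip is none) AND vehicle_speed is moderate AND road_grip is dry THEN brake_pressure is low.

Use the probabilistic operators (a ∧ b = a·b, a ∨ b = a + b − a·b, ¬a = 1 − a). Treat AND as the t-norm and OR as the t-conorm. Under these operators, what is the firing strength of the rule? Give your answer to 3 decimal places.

firing strength: (wet=0.35 OR none=0.14) = 0.4410; AND[a·b] with moderate=0.96, dry=0.59 → w = 0.2498

0.250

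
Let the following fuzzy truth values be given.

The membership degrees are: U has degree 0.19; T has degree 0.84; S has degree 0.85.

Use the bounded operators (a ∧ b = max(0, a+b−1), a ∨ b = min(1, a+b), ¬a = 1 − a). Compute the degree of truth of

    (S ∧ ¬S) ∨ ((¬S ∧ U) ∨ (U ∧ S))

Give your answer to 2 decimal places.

0.04

¬S = 1 − 0.85 = 0.15
S ∧ ¬S = max(0, a+b−1) on (0.85, 0.15) = 0.00
¬S = 1 − 0.85 = 0.15
¬S ∧ U = max(0, a+b−1) on (0.15, 0.19) = 0.00
U ∧ S = max(0, a+b−1) on (0.19, 0.85) = 0.04
(¬S ∧ U) ∨ (U ∧ S) = min(1, a+b) on (0.00, 0.04) = 0.04
(S ∧ ¬S) ∨ ((¬S ∧ U) ∨ (U ∧ S)) = min(1, a+b) on (0.00, 0.04) = 0.04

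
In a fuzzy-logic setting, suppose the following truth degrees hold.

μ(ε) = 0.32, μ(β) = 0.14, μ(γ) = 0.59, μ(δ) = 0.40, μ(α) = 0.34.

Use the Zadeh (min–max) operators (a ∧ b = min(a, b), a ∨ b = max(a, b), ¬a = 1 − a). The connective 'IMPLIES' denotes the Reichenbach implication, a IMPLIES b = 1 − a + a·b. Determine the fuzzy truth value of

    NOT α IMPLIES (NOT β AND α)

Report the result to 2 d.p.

NOT α = 1 − 0.34 = 0.66
NOT β = 1 − 0.14 = 0.86
NOT β AND α = min(a, b) on (0.86, 0.34) = 0.34
NOT α IMPLIES (NOT β AND α)  [Reichenbach: 1 − a + a·b] with a=0.66, b=0.34 → 0.56

0.56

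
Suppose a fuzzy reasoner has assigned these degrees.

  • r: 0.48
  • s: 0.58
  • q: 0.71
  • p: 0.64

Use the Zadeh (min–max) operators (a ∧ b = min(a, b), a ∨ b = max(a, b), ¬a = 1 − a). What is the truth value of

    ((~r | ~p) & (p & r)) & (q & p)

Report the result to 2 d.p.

~r = 1 − 0.48 = 0.52
~p = 1 − 0.64 = 0.36
~r | ~p = max(a, b) on (0.52, 0.36) = 0.52
p & r = min(a, b) on (0.64, 0.48) = 0.48
(~r | ~p) & (p & r) = min(a, b) on (0.52, 0.48) = 0.48
q & p = min(a, b) on (0.71, 0.64) = 0.64
((~r | ~p) & (p & r)) & (q & p) = min(a, b) on (0.48, 0.64) = 0.48

0.48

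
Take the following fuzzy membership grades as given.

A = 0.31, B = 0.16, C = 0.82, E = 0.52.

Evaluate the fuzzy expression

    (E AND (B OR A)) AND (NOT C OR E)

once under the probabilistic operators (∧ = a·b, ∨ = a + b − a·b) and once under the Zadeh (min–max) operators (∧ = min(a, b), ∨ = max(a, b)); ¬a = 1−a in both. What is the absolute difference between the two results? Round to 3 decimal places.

0.177

Under probabilistic:
  B OR A = a + b − a·b on (0.1600, 0.3100) = 0.4204
  E AND (B OR A) = a·b on (0.5200, 0.4204) = 0.2186
  NOT C = 1 − 0.8200 = 0.1800
  NOT C OR E = a + b − a·b on (0.1800, 0.5200) = 0.6064
  (E AND (B OR A)) AND (NOT C OR E) = a·b on (0.2186, 0.6064) = 0.1326
  → value = 0.1326
Under Zadeh (min–max):
  B OR A = max(a, b) on (0.16, 0.31) = 0.31
  E AND (B OR A) = min(a, b) on (0.52, 0.31) = 0.31
  NOT C = 1 − 0.82 = 0.18
  NOT C OR E = max(a, b) on (0.18, 0.52) = 0.52
  (E AND (B OR A)) AND (NOT C OR E) = min(a, b) on (0.31, 0.52) = 0.31
  → value = 0.3100
|0.1326 − 0.3100| = 0.177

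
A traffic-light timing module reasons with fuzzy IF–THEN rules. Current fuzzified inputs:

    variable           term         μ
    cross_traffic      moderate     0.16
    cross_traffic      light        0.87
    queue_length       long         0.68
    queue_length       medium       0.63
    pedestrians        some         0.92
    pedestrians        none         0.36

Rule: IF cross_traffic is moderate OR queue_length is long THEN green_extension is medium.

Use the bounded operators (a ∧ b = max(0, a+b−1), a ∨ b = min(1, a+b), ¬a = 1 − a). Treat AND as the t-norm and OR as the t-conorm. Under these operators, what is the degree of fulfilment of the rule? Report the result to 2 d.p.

0.84

firing strength: moderate=0.16, long=0.68; OR[min(1, a+b)] → w = 0.84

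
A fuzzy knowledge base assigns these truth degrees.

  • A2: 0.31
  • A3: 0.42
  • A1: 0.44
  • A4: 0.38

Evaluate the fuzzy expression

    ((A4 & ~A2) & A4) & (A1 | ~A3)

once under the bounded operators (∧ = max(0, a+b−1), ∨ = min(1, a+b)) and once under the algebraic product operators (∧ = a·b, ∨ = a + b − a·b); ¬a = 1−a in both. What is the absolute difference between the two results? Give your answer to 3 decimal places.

Under bounded:
  ~A2 = 1 − 0.31 = 0.69
  A4 & ~A2 = max(0, a+b−1) on (0.38, 0.69) = 0.07
  (A4 & ~A2) & A4 = max(0, a+b−1) on (0.07, 0.38) = 0.00
  ~A3 = 1 − 0.42 = 0.58
  A1 | ~A3 = min(1, a+b) on (0.44, 0.58) = 1.00
  ((A4 & ~A2) & A4) & (A1 | ~A3) = max(0, a+b−1) on (0.00, 1.00) = 0.00
  → value = 0.0000
Under algebraic product:
  ~A2 = 1 − 0.3100 = 0.6900
  A4 & ~A2 = a·b on (0.3800, 0.6900) = 0.2622
  (A4 & ~A2) & A4 = a·b on (0.2622, 0.3800) = 0.0996
  ~A3 = 1 − 0.4200 = 0.5800
  A1 | ~A3 = a + b − a·b on (0.4400, 0.5800) = 0.7648
  ((A4 & ~A2) & A4) & (A1 | ~A3) = a·b on (0.0996, 0.7648) = 0.0762
  → value = 0.0762
|0.0000 − 0.0762| = 0.076

0.076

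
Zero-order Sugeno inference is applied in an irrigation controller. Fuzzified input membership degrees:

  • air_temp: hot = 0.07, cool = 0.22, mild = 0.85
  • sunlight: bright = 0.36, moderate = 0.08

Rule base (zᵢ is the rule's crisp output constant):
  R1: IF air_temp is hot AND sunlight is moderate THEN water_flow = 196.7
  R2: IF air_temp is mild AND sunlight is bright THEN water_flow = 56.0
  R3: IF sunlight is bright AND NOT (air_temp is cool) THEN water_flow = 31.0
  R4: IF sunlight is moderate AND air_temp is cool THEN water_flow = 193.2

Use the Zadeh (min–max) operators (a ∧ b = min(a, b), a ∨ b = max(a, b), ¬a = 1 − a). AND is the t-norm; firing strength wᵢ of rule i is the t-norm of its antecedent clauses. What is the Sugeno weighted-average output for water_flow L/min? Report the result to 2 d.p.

R1 (z=196.7): hot=0.07, moderate=0.08; AND[min(a, b)] → w = 0.07
R2 (z=56.0): mild=0.85, bright=0.36; AND[min(a, b)] → w = 0.36
R3 (z=31.0): bright=0.36, ¬cool=1−0.22=0.78; AND[min(a, b)] → w = 0.36
R4 (z=193.2): moderate=0.08, cool=0.22; AND[min(a, b)] → w = 0.08
Weighted average = (0.07·196.7 + 0.36·56.0 + 0.36·31.0 + 0.08·193.2) / (0.07 + 0.36 + 0.36 + 0.08)
  = 60.5450 / 0.8700 = 69.59

69.59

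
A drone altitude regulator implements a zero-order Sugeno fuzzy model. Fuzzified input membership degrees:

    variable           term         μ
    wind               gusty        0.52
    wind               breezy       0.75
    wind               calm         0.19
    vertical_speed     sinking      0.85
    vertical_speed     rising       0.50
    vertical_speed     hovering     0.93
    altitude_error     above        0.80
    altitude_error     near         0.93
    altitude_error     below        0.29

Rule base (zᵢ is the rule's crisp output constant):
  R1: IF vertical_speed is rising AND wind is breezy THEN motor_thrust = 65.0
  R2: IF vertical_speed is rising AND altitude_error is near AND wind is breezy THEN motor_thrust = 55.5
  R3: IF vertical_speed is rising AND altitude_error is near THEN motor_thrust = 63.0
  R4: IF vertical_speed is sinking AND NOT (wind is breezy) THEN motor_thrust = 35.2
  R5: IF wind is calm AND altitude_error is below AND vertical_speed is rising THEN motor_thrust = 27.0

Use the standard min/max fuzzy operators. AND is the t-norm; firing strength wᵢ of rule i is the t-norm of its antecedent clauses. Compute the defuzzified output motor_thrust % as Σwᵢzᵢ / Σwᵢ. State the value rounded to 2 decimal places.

R1 (z=65.0): rising=0.50, breezy=0.75; AND[min(a, b)] → w = 0.50
R2 (z=55.5): rising=0.50, near=0.93, breezy=0.75; AND[min(a, b)] → w = 0.50
R3 (z=63.0): rising=0.50, near=0.93; AND[min(a, b)] → w = 0.50
R4 (z=35.2): sinking=0.85, ¬breezy=1−0.75=0.25; AND[min(a, b)] → w = 0.25
R5 (z=27.0): calm=0.19, below=0.29, rising=0.50; AND[min(a, b)] → w = 0.19
Weighted average = (0.50·65.0 + 0.50·55.5 + 0.50·63.0 + 0.25·35.2 + 0.19·27.0) / (0.50 + 0.50 + 0.50 + 0.25 + 0.19)
  = 105.6800 / 1.9400 = 54.47

54.47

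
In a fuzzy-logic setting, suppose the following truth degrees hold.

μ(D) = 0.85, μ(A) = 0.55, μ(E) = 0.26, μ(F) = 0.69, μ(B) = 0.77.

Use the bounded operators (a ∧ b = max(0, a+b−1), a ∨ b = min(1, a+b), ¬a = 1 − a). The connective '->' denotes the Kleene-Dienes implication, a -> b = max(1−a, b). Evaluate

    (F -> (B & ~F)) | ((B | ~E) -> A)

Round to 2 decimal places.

0.86

~F = 1 − 0.69 = 0.31
B & ~F = max(0, a+b−1) on (0.77, 0.31) = 0.08
F -> (B & ~F)  [Kleene-Dienes: max(1−a, b)] with a=0.69, b=0.08 → 0.31
~E = 1 − 0.26 = 0.74
B | ~E = min(1, a+b) on (0.77, 0.74) = 1.00
(B | ~E) -> A  [Kleene-Dienes: max(1−a, b)] with a=1.00, b=0.55 → 0.55
(F -> (B & ~F)) | ((B | ~E) -> A) = min(1, a+b) on (0.31, 0.55) = 0.86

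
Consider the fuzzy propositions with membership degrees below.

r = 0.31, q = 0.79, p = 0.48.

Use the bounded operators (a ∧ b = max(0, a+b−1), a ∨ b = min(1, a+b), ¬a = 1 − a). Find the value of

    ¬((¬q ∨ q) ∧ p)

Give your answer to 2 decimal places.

0.52

¬q = 1 − 0.79 = 0.21
¬q ∨ q = min(1, a+b) on (0.21, 0.79) = 1.00
(¬q ∨ q) ∧ p = max(0, a+b−1) on (1.00, 0.48) = 0.48
¬((¬q ∨ q) ∧ p) = 1 − 0.48 = 0.52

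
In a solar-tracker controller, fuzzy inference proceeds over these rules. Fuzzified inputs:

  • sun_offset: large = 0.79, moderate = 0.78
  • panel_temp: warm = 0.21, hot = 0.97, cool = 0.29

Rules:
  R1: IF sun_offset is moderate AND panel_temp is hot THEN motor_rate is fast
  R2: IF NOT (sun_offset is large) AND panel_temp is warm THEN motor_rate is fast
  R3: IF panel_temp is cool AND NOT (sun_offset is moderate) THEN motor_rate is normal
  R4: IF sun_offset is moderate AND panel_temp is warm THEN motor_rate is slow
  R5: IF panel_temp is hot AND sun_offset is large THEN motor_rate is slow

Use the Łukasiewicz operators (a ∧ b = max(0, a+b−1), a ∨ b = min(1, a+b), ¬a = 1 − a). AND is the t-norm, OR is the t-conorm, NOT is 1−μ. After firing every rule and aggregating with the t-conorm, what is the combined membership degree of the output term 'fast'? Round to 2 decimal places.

R1: moderate=0.78, hot=0.97; AND[max(0, a+b−1)] → w = 0.75
R2: ¬large=1−0.79=0.21, warm=0.21; AND[max(0, a+b−1)] → w = 0.00
R3: cool=0.29, ¬moderate=1−0.78=0.22; AND[max(0, a+b−1)] → w = 0.00
R4: moderate=0.78, warm=0.21; AND[max(0, a+b−1)] → w = 0.00
R5: hot=0.97, large=0.79; AND[max(0, a+b−1)] → w = 0.76
Rules with consequent 'fast': {R1, R2} → strengths 0.75, 0.00
Aggregate via t-conorm [min(1, a+b)]: 0.75

0.75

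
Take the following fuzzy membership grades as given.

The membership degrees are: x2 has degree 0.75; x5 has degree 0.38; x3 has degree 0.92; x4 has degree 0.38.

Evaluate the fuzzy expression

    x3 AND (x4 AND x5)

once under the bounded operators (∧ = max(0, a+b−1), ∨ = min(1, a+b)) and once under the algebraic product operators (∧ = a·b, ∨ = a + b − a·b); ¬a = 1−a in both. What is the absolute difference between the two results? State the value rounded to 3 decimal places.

0.133

Under bounded:
  x4 AND x5 = max(0, a+b−1) on (0.38, 0.38) = 0.00
  x3 AND (x4 AND x5) = max(0, a+b−1) on (0.92, 0.00) = 0.00
  → value = 0.0000
Under algebraic product:
  x4 AND x5 = a·b on (0.3800, 0.3800) = 0.1444
  x3 AND (x4 AND x5) = a·b on (0.9200, 0.1444) = 0.1328
  → value = 0.1328
|0.0000 − 0.1328| = 0.133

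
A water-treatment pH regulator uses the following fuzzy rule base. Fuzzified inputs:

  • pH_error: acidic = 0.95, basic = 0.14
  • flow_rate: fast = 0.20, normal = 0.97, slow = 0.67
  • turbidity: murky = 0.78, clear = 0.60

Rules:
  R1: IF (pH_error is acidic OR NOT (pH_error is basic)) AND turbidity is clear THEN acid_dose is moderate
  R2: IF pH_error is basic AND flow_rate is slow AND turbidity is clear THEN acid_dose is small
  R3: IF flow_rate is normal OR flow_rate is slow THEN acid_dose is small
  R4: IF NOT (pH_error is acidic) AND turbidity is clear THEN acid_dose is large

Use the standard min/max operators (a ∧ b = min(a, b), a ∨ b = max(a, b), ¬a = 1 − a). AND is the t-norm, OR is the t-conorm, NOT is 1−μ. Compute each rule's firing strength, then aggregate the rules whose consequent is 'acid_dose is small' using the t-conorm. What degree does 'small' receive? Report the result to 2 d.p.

0.97

R1: (acidic=0.95 OR ¬basic=1−0.14=0.86) = 0.95; AND[min(a, b)] with clear=0.60 → w = 0.60
R2: basic=0.14, slow=0.67, clear=0.60; AND[min(a, b)] → w = 0.14
R3: normal=0.97, slow=0.67; OR[max(a, b)] → w = 0.97
R4: ¬acidic=1−0.95=0.05, clear=0.60; AND[min(a, b)] → w = 0.05
Rules with consequent 'small': {R2, R3} → strengths 0.14, 0.97
Aggregate via t-conorm [max(a, b)]: 0.97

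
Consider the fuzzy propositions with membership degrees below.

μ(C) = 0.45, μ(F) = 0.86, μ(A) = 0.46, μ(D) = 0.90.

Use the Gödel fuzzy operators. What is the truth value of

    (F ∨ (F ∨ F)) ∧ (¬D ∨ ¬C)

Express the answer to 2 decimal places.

F ∨ F = max(a, b) on (0.86, 0.86) = 0.86
F ∨ (F ∨ F) = max(a, b) on (0.86, 0.86) = 0.86
¬D = 1 − 0.90 = 0.10
¬C = 1 − 0.45 = 0.55
¬D ∨ ¬C = max(a, b) on (0.10, 0.55) = 0.55
(F ∨ (F ∨ F)) ∧ (¬D ∨ ¬C) = min(a, b) on (0.86, 0.55) = 0.55

0.55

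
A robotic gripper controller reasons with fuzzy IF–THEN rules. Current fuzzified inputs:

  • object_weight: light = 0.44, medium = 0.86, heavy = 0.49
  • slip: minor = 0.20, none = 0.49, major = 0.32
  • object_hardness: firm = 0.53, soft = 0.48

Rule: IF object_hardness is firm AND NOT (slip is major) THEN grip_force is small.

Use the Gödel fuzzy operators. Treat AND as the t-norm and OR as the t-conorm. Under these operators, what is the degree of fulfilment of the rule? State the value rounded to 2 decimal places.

firing strength: firm=0.53, ¬major=1−0.32=0.68; AND[min(a, b)] → w = 0.53

0.53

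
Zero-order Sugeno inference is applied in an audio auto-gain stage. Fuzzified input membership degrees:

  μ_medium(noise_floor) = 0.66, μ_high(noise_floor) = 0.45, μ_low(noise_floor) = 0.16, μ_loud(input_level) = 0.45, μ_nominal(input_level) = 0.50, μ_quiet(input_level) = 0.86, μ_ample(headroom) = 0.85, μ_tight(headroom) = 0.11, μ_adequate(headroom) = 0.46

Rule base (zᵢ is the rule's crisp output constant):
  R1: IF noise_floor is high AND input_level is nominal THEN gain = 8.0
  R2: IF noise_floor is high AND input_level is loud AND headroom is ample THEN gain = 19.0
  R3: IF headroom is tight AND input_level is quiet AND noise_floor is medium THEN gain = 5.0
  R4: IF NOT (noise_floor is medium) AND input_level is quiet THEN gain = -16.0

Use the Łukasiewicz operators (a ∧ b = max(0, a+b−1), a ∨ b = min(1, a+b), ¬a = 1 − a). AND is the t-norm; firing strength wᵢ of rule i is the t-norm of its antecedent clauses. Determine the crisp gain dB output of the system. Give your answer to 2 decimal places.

R1 (z=8.0): high=0.45, nominal=0.50; AND[max(0, a+b−1)] → w = 0.00
R2 (z=19.0): high=0.45, loud=0.45, ample=0.85; AND[max(0, a+b−1)] → w = 0.00
R3 (z=5.0): tight=0.11, quiet=0.86, medium=0.66; AND[max(0, a+b−1)] → w = 0.00
R4 (z=-16.0): ¬medium=1−0.66=0.34, quiet=0.86; AND[max(0, a+b−1)] → w = 0.20
Weighted average = (0.00·8.0 + 0.00·19.0 + 0.00·5.0 + 0.20·-16.0) / (0.00 + 0.00 + 0.00 + 0.20)
  = -3.2000 / 0.2000 = -16.00

-16.00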